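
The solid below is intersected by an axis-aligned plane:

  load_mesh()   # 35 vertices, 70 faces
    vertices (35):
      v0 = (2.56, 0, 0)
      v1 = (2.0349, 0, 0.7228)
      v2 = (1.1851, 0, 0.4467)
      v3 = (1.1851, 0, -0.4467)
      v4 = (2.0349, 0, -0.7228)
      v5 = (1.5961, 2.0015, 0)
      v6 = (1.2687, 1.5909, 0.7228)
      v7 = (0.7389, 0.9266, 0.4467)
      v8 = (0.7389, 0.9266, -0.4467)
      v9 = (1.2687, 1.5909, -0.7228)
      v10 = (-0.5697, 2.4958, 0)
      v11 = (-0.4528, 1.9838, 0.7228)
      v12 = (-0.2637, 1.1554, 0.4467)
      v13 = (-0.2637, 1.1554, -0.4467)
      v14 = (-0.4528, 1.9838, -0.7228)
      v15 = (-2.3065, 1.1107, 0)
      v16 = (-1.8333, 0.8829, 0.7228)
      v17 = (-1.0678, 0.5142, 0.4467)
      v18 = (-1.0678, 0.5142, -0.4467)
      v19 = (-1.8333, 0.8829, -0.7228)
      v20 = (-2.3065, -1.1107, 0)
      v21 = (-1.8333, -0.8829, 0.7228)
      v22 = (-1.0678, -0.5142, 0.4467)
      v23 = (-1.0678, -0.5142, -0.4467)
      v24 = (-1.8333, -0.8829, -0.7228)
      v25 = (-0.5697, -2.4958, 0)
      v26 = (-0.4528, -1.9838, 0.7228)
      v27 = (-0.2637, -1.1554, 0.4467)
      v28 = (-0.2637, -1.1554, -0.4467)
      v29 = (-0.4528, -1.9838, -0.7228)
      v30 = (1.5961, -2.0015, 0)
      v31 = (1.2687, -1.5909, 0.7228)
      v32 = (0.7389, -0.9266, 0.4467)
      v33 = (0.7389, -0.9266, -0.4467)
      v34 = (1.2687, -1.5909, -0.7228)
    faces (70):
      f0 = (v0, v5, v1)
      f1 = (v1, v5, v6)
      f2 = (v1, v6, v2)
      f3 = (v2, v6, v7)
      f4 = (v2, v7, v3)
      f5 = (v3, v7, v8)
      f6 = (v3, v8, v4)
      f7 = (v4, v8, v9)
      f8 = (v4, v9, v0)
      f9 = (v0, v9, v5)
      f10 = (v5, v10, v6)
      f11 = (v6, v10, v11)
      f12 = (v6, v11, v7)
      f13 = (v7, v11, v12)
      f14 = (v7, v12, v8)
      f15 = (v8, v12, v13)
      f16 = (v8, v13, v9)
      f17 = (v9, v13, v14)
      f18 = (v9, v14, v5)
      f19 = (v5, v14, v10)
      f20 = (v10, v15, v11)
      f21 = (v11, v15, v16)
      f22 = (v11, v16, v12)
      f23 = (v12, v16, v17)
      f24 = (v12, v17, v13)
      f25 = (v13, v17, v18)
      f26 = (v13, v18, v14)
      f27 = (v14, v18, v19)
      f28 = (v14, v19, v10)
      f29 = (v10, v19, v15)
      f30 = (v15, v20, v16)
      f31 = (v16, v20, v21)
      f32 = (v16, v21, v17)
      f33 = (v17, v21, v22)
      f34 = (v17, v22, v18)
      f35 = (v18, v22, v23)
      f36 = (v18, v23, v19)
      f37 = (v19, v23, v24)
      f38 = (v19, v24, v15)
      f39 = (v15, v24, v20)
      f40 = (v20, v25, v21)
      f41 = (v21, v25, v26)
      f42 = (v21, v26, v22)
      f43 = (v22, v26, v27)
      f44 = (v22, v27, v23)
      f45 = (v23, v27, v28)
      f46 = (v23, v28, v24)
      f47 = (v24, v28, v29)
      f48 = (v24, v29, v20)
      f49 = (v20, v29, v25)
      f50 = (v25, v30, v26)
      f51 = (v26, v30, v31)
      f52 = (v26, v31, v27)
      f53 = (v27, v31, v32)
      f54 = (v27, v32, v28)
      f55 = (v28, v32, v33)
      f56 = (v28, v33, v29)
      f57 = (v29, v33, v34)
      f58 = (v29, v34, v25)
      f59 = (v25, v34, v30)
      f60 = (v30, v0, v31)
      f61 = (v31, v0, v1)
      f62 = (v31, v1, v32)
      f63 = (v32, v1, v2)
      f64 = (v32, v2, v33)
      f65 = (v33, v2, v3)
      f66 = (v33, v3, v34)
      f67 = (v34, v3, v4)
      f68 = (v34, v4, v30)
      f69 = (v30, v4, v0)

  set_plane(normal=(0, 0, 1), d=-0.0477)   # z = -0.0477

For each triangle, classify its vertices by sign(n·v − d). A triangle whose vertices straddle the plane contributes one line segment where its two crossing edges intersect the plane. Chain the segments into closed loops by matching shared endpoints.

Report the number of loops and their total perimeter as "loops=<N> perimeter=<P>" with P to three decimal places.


Straddling triangles (28 of 70):
  (v2,v7,v3) [++-] → (0.985823, 0.413827, -0.0477)–(1.1851, 0, -0.0477)  len=0.4593
  (v3,v7,v8) [-+-] → (0.985823, 0.413827, -0.0477)–(0.7389, 0.9266, -0.0477)  len=0.5691
  (v4,v9,v0) [--+] → (2.47478, 0.104989, -0.0477)–(2.52535, 0, -0.0477)  len=0.1165
  (v0,v9,v5) [+-+] → (2.47478, 0.104989, -0.0477)–(1.57449, 1.9744, -0.0477)  len=2.0749
  (v7,v12,v8) [++-] → (0.29113, 1.02878, -0.0477)–(0.7389, 0.9266, -0.0477)  len=0.4593
  (v8,v12,v13) [-+-] → (0.29113, 1.02878, -0.0477)–(-0.2637, 1.1554, -0.0477)  len=0.5691
  (v9,v14,v5) [--+] → (1.46089, 2.00033, -0.0477)–(1.57449, 1.9744, -0.0477)  len=0.1165
  (v5,v14,v10) [+-+] → (1.46089, 2.00033, -0.0477)–(-0.561985, 2.46201, -0.0477)  len=2.0749
  (v12,v17,v13) [++-] → (-0.622818, 0.869035, -0.0477)–(-0.2637, 1.1554, -0.0477)  len=0.4593
  (v13,v17,v18) [-+-] → (-0.622818, 0.869035, -0.0477)–(-1.0678, 0.5142, -0.0477)  len=0.5691
  (v14,v19,v10) [--+] → (-0.653089, 2.38936, -0.0477)–(-0.561985, 2.46201, -0.0477)  len=0.1165
  (v10,v19,v15) [+-+] → (-0.653089, 2.38936, -0.0477)–(-2.27527, 1.09567, -0.0477)  len=2.0749
  (v17,v22,v18) [++-] → (-1.0678, 0.0549079, -0.0477)–(-1.0678, 0.5142, -0.0477)  len=0.4593
  (v18,v22,v23) [-+-] → (-1.0678, 0.0549079, -0.0477)–(-1.0678, -0.5142, -0.0477)  len=0.5691
  (v19,v24,v15) [--+] → (-2.27527, 0.979136, -0.0477)–(-2.27527, 1.09567, -0.0477)  len=0.1165
  (v15,v24,v20) [+-+] → (-2.27527, 0.979136, -0.0477)–(-2.27527, -1.09567, -0.0477)  len=2.0748
  (v22,v27,v23) [++-] → (-0.708682, -0.800565, -0.0477)–(-1.0678, -0.5142, -0.0477)  len=0.4593
  (v23,v27,v28) [-+-] → (-0.708682, -0.800565, -0.0477)–(-0.2637, -1.1554, -0.0477)  len=0.5691
  (v24,v29,v20) [--+] → (-2.18417, -1.16832, -0.0477)–(-2.27527, -1.09567, -0.0477)  len=0.1165
  (v20,v29,v25) [+-+] → (-2.18417, -1.16832, -0.0477)–(-0.561985, -2.46201, -0.0477)  len=2.0749
  (v27,v32,v28) [++-] → (0.18407, -1.05322, -0.0477)–(-0.2637, -1.1554, -0.0477)  len=0.4593
  (v28,v32,v33) [-+-] → (0.18407, -1.05322, -0.0477)–(0.7389, -0.9266, -0.0477)  len=0.5691
  (v29,v34,v25) [--+] → (-0.448378, -2.43608, -0.0477)–(-0.561985, -2.46201, -0.0477)  len=0.1165
  (v25,v34,v30) [+-+] → (-0.448378, -2.43608, -0.0477)–(1.57449, -1.9744, -0.0477)  len=2.0749
  (v32,v2,v33) [++-] → (0.938177, -0.512773, -0.0477)–(0.7389, -0.9266, -0.0477)  len=0.4593
  (v33,v2,v3) [-+-] → (0.938177, -0.512773, -0.0477)–(1.1851, 0, -0.0477)  len=0.5691
  (v34,v4,v30) [--+] → (1.62506, -1.86941, -0.0477)–(1.57449, -1.9744, -0.0477)  len=0.1165
  (v30,v4,v0) [+-+] → (1.62506, -1.86941, -0.0477)–(2.52535, 0, -0.0477)  len=2.0749

Chained into 2 loop(s):
  loop 1: 14 segments, perimeter = 7.1989
  loop 2: 14 segments, perimeter = 15.3398
Total perimeter = 22.539

loops=2 perimeter=22.539


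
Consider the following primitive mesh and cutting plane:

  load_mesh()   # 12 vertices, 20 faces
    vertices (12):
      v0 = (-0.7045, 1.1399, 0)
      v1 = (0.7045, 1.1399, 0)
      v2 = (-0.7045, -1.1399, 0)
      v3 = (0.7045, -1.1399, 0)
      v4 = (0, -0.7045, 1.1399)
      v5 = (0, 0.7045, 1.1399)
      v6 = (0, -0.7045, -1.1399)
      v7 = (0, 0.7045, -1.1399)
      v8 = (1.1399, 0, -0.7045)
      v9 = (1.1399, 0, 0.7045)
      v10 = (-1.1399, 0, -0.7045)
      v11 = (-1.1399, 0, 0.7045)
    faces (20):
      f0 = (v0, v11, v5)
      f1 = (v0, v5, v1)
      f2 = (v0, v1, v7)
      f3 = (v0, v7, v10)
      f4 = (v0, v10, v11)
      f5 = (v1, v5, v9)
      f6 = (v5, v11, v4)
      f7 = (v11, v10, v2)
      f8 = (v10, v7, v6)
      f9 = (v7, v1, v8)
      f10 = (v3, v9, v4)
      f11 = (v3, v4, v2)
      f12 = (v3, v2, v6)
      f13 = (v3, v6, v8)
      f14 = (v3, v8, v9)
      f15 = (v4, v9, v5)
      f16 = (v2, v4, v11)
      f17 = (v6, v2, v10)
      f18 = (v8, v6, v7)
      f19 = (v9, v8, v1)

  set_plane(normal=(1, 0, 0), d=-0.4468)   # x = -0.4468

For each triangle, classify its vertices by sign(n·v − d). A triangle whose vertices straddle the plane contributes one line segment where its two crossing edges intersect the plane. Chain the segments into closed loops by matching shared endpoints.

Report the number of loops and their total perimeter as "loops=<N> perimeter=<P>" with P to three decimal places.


loops=1 perimeter=6.623

Straddling triangles (10 of 20):
  (v0,v11,v5) [--+] → (-0.4468, 0.428361, 0.969239)–(-0.4468, 0.980634, 0.416966)  len=0.7810
  (v0,v5,v1) [-++] → (-0.4468, 0.980634, 0.416966)–(-0.4468, 1.1399, 0)  len=0.4463
  (v0,v1,v7) [-++] → (-0.4468, 1.1399, 0)–(-0.4468, 0.980634, -0.416966)  len=0.4463
  (v0,v7,v10) [-+-] → (-0.4468, 0.980634, -0.416966)–(-0.4468, 0.428361, -0.969239)  len=0.7810
  (v5,v11,v4) [+-+] → (-0.4468, 0.428361, 0.969239)–(-0.4468, -0.428361, 0.969239)  len=0.8567
  (v10,v7,v6) [-++] → (-0.4468, 0.428361, -0.969239)–(-0.4468, -0.428361, -0.969239)  len=0.8567
  (v3,v4,v2) [++-] → (-0.4468, -0.980634, 0.416966)–(-0.4468, -1.1399, 0)  len=0.4463
  (v3,v2,v6) [+-+] → (-0.4468, -1.1399, 0)–(-0.4468, -0.980634, -0.416966)  len=0.4463
  (v2,v4,v11) [-+-] → (-0.4468, -0.980634, 0.416966)–(-0.4468, -0.428361, 0.969239)  len=0.7810
  (v6,v2,v10) [+--] → (-0.4468, -0.980634, -0.416966)–(-0.4468, -0.428361, -0.969239)  len=0.7810

Chained into 1 loop(s):
  loop 1: 10 segments, perimeter = 6.6230
Total perimeter = 6.623


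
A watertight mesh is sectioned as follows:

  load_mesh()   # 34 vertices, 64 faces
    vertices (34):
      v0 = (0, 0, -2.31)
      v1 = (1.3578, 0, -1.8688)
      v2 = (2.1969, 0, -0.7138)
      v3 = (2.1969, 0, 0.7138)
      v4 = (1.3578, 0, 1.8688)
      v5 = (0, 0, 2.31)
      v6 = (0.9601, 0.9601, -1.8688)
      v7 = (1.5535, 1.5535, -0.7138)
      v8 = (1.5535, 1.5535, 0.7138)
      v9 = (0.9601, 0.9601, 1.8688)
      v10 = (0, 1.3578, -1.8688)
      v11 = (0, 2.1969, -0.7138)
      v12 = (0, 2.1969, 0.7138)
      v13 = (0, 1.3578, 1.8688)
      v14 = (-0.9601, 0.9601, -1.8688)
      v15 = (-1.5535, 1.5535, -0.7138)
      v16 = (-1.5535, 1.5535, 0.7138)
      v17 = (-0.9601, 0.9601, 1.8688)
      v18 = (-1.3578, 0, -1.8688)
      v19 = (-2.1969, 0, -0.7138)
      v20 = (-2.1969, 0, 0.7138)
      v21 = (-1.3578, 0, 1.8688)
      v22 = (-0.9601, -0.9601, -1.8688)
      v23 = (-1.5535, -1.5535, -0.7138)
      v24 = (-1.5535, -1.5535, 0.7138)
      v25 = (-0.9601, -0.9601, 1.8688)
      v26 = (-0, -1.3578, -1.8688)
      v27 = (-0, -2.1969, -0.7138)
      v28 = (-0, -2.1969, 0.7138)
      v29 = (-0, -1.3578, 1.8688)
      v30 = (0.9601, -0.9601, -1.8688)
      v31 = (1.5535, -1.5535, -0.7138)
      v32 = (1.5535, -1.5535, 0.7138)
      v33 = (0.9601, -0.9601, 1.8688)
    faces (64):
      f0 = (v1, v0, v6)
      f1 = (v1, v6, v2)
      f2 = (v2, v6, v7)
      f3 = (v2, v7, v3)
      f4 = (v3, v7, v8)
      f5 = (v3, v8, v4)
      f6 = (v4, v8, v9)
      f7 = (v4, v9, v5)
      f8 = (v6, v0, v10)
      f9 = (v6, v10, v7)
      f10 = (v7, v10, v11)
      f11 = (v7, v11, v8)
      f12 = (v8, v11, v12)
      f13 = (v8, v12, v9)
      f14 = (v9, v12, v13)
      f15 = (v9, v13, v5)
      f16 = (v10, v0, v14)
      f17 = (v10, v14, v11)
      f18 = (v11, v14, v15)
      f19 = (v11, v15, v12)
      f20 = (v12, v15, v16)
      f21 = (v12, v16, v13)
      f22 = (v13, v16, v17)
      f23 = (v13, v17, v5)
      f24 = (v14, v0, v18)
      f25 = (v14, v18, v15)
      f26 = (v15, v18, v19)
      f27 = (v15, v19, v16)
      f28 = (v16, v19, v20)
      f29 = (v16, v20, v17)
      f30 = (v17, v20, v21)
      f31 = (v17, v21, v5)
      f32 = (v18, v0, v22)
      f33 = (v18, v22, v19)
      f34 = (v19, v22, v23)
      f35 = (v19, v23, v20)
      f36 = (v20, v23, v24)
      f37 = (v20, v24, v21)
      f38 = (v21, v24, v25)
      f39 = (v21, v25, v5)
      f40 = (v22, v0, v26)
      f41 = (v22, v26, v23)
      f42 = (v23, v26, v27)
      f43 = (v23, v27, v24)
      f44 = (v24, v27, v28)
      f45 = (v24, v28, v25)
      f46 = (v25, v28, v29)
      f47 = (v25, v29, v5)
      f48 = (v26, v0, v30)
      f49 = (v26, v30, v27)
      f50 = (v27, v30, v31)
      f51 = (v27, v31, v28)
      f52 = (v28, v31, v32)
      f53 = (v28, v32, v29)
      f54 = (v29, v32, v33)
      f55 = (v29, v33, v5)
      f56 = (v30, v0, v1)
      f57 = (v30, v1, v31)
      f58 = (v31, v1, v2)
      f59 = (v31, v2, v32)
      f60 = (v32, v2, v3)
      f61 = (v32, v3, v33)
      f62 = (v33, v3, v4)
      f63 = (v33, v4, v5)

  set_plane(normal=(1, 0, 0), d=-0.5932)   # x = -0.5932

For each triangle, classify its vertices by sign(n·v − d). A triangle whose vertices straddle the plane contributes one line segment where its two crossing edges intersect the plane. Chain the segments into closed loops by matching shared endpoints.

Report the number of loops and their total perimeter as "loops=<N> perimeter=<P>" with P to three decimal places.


Straddling triangles (20 of 64):
  (v10,v0,v14) [++-] → (-0.5932, 0.5932, -2.0374)–(-0.5932, 1.11208, -1.8688)  len=0.5456
  (v10,v14,v11) [+-+] → (-0.5932, 1.11208, -1.8688)–(-0.5932, 1.43274, -1.42742)  len=0.5456
  (v11,v14,v15) [+--] → (-0.5932, 1.43274, -1.42742)–(-0.5932, 1.95122, -0.7138)  len=0.8821
  (v11,v15,v12) [+-+] → (-0.5932, 1.95122, -0.7138)–(-0.5932, 1.95122, 0.168675)  len=0.8825
  (v12,v15,v16) [+--] → (-0.5932, 1.95122, 0.168675)–(-0.5932, 1.95122, 0.7138)  len=0.5451
  (v12,v16,v13) [+-+] → (-0.5932, 1.95122, 0.7138)–(-0.5932, 1.43253, 1.42777)  len=0.8825
  (v13,v16,v17) [+--] → (-0.5932, 1.43253, 1.42777)–(-0.5932, 1.11208, 1.8688)  len=0.5452
  (v13,v17,v5) [+-+] → (-0.5932, 1.11208, 1.8688)–(-0.5932, 0.5932, 2.0374)  len=0.5456
  (v14,v0,v18) [-+-] → (-0.5932, 0.5932, -2.0374)–(-0.5932, 0, -2.11725)  len=0.5985
  (v17,v21,v5) [--+] → (-0.5932, 0, 2.11725)–(-0.5932, 0.5932, 2.0374)  len=0.5985
  (v18,v0,v22) [-+-] → (-0.5932, 0, -2.11725)–(-0.5932, -0.5932, -2.0374)  len=0.5985
  (v21,v25,v5) [--+] → (-0.5932, -0.5932, 2.0374)–(-0.5932, 0, 2.11725)  len=0.5985
  (v22,v0,v26) [-++] → (-0.5932, -0.5932, -2.0374)–(-0.5932, -1.11208, -1.8688)  len=0.5456
  (v22,v26,v23) [-+-] → (-0.5932, -1.11208, -1.8688)–(-0.5932, -1.43253, -1.42777)  len=0.5452
  (v23,v26,v27) [-++] → (-0.5932, -1.43253, -1.42777)–(-0.5932, -1.95122, -0.7138)  len=0.8825
  (v23,v27,v24) [-+-] → (-0.5932, -1.95122, -0.7138)–(-0.5932, -1.95122, -0.168675)  len=0.5451
  (v24,v27,v28) [-++] → (-0.5932, -1.95122, -0.168675)–(-0.5932, -1.95122, 0.7138)  len=0.8825
  (v24,v28,v25) [-+-] → (-0.5932, -1.95122, 0.7138)–(-0.5932, -1.43274, 1.42742)  len=0.8821
  (v25,v28,v29) [-++] → (-0.5932, -1.43274, 1.42742)–(-0.5932, -1.11208, 1.8688)  len=0.5456
  (v25,v29,v5) [-++] → (-0.5932, -1.11208, 1.8688)–(-0.5932, -0.5932, 2.0374)  len=0.5456

Chained into 1 loop(s):
  loop 1: 20 segments, perimeter = 13.1423
Total perimeter = 13.142

loops=1 perimeter=13.142


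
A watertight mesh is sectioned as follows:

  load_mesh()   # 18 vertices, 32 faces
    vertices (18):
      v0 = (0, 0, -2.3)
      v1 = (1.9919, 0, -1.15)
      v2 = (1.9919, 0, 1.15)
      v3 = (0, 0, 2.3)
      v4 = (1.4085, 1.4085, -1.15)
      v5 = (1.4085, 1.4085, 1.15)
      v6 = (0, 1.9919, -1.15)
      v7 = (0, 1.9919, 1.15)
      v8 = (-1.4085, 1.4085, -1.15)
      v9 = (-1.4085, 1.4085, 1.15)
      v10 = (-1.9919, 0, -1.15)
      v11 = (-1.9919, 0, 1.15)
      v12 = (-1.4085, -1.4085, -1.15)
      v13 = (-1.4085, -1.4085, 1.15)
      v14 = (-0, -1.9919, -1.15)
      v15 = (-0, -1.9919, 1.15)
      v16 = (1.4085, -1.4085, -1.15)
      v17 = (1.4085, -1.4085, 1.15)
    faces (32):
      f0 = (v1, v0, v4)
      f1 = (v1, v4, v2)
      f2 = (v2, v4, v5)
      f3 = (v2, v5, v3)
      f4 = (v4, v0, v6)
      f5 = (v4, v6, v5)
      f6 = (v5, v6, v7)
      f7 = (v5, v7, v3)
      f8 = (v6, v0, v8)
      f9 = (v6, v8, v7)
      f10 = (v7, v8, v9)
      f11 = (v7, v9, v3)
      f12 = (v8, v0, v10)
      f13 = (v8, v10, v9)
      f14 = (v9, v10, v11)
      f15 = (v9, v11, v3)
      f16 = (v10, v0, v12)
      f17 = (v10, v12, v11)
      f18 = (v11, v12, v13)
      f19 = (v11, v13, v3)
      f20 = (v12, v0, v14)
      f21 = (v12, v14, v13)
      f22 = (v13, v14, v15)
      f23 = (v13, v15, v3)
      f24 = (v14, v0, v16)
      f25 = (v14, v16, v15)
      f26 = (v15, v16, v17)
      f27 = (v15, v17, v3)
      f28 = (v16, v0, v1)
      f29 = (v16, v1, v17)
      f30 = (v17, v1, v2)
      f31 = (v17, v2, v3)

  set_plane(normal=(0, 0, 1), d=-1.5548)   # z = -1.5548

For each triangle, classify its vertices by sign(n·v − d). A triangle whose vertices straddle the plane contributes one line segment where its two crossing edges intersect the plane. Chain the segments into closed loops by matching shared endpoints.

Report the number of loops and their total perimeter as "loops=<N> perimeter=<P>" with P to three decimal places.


Straddling triangles (8 of 32):
  (v1,v0,v4) [+-+] → (1.29075, 0, -1.5548)–(0.912708, 0.912708, -1.5548)  len=0.9879
  (v4,v0,v6) [+-+] → (0.912708, 0.912708, -1.5548)–(0, 1.29075, -1.5548)  len=0.9879
  (v6,v0,v8) [+-+] → (0, 1.29075, -1.5548)–(-0.912708, 0.912708, -1.5548)  len=0.9879
  (v8,v0,v10) [+-+] → (-0.912708, 0.912708, -1.5548)–(-1.29075, 0, -1.5548)  len=0.9879
  (v10,v0,v12) [+-+] → (-1.29075, 0, -1.5548)–(-0.912708, -0.912708, -1.5548)  len=0.9879
  (v12,v0,v14) [+-+] → (-0.912708, -0.912708, -1.5548)–(0, -1.29075, -1.5548)  len=0.9879
  (v14,v0,v16) [+-+] → (0, -1.29075, -1.5548)–(0.912708, -0.912708, -1.5548)  len=0.9879
  (v16,v0,v1) [+-+] → (0.912708, -0.912708, -1.5548)–(1.29075, 0, -1.5548)  len=0.9879

Chained into 1 loop(s):
  loop 1: 8 segments, perimeter = 7.9032
Total perimeter = 7.903

loops=1 perimeter=7.903


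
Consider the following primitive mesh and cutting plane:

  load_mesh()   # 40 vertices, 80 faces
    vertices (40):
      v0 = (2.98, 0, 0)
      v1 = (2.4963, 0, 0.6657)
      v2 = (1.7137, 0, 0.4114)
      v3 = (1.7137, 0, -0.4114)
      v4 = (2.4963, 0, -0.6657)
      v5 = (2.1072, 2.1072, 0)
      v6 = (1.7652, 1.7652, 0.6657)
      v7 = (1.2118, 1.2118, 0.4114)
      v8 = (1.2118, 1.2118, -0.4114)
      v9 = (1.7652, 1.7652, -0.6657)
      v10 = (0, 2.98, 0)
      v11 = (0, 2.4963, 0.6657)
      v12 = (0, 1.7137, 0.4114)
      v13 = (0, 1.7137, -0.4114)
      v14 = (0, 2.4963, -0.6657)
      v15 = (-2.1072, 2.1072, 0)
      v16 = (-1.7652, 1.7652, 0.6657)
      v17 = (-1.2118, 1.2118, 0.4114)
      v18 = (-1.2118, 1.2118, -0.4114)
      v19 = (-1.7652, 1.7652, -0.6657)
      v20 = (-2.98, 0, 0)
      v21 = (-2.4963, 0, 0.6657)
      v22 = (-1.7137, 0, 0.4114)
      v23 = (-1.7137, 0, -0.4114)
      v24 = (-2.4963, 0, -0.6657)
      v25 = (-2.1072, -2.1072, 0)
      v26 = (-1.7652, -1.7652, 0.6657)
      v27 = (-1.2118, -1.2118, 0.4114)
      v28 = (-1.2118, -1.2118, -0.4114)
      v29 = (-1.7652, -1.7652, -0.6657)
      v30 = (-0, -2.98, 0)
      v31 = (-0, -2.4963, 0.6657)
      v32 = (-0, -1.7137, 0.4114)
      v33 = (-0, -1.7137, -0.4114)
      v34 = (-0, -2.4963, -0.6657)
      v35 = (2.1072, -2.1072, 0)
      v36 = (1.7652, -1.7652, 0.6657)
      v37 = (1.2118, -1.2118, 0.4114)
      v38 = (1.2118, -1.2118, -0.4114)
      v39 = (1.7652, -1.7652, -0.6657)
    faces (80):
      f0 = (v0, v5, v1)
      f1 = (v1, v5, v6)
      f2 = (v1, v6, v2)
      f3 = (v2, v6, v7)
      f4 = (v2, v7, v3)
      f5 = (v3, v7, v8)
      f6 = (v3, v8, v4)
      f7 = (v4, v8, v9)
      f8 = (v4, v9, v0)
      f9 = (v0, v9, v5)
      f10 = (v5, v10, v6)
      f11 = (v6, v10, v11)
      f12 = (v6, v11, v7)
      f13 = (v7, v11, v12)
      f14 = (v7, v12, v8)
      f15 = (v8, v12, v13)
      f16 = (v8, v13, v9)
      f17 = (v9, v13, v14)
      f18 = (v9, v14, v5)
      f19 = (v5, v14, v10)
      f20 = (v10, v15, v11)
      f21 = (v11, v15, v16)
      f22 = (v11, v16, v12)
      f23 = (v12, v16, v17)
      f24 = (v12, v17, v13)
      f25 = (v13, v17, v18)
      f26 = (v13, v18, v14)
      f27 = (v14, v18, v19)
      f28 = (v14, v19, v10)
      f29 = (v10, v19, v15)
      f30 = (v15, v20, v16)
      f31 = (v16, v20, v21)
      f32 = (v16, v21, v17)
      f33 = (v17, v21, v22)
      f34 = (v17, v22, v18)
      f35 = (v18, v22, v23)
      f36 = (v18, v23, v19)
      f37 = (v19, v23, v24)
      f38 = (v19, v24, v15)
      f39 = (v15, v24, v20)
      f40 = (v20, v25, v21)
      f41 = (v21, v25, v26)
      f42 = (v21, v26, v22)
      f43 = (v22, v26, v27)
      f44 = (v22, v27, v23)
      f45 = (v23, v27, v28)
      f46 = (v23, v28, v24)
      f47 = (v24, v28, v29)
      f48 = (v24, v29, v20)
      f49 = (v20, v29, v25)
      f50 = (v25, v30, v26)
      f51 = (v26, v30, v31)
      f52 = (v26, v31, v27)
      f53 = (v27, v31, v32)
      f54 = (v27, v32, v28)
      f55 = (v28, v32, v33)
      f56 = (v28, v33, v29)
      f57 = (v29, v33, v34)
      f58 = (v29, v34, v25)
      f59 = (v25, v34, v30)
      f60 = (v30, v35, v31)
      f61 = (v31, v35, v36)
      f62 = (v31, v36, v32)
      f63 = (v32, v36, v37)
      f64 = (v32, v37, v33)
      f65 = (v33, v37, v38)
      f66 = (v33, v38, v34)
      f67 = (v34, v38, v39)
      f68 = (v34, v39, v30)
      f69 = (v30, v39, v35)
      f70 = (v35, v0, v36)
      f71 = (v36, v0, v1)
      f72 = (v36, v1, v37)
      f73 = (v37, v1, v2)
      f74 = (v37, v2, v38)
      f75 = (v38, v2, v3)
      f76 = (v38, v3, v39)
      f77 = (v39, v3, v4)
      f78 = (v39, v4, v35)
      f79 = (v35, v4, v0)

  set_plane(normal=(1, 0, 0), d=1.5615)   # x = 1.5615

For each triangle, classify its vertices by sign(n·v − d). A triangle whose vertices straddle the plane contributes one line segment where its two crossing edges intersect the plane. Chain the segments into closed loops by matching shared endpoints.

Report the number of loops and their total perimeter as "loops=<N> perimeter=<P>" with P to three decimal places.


Straddling triangles (24 of 80):
  (v2,v6,v7) [++-] → (1.5615, 1.5615, 0.572095)–(1.5615, 0.367476, 0.4114)  len=1.2048
  (v2,v7,v3) [+-+] → (1.5615, 0.367476, 0.4114)–(1.5615, 0.367476, -0.161888)  len=0.5733
  (v3,v7,v8) [+--] → (1.5615, 0.367476, -0.161888)–(1.5615, 0.367476, -0.4114)  len=0.2495
  (v3,v8,v4) [+-+] → (1.5615, 0.367476, -0.4114)–(1.5615, 0.881892, -0.480632)  len=0.5191
  (v4,v8,v9) [+-+] → (1.5615, 0.881892, -0.480632)–(1.5615, 1.5615, -0.572095)  len=0.6857
  (v5,v10,v6) [+-+] → (1.5615, 2.33323, 0)–(1.5615, 1.90539, 0.58888)  len=0.7279
  (v6,v10,v11) [+--] → (1.5615, 1.90539, 0.58888)–(1.5615, 1.84957, 0.6657)  len=0.0950
  (v6,v11,v7) [+--] → (1.5615, 1.84957, 0.6657)–(1.5615, 1.5615, 0.572095)  len=0.3029
  (v8,v13,v9) [--+] → (1.5615, 1.75926, -0.636354)–(1.5615, 1.5615, -0.572095)  len=0.2079
  (v9,v13,v14) [+--] → (1.5615, 1.75926, -0.636354)–(1.5615, 1.84957, -0.6657)  len=0.0950
  (v9,v14,v5) [+-+] → (1.5615, 1.84957, -0.6657)–(1.5615, 2.20796, -0.172396)  len=0.6098
  (v5,v14,v10) [+--] → (1.5615, 2.20796, -0.172396)–(1.5615, 2.33323, 0)  len=0.2131
  (v30,v35,v31) [-+-] → (1.5615, -2.33323, 0)–(1.5615, -2.20796, 0.172396)  len=0.2131
  (v31,v35,v36) [-++] → (1.5615, -2.20796, 0.172396)–(1.5615, -1.84957, 0.6657)  len=0.6098
  (v31,v36,v32) [-+-] → (1.5615, -1.84957, 0.6657)–(1.5615, -1.75926, 0.636354)  len=0.0950
  (v32,v36,v37) [-+-] → (1.5615, -1.75926, 0.636354)–(1.5615, -1.5615, 0.572095)  len=0.2079
  (v34,v38,v39) [--+] → (1.5615, -1.5615, -0.572095)–(1.5615, -1.84957, -0.6657)  len=0.3029
  (v34,v39,v30) [-+-] → (1.5615, -1.84957, -0.6657)–(1.5615, -1.90539, -0.58888)  len=0.0950
  (v30,v39,v35) [-++] → (1.5615, -1.90539, -0.58888)–(1.5615, -2.33323, 0)  len=0.7279
  (v36,v1,v37) [++-] → (1.5615, -0.881892, 0.480632)–(1.5615, -1.5615, 0.572095)  len=0.6857
  (v37,v1,v2) [-++] → (1.5615, -0.881892, 0.480632)–(1.5615, -0.367476, 0.4114)  len=0.5191
  (v37,v2,v38) [-+-] → (1.5615, -0.367476, 0.4114)–(1.5615, -0.367476, 0.161888)  len=0.2495
  (v38,v2,v3) [-++] → (1.5615, -0.367476, 0.161888)–(1.5615, -0.367476, -0.4114)  len=0.5733
  (v38,v3,v39) [-++] → (1.5615, -0.367476, -0.4114)–(1.5615, -1.5615, -0.572095)  len=1.2048

Chained into 2 loop(s):
  loop 1: 12 segments, perimeter = 5.4839
  loop 2: 12 segments, perimeter = 5.4839
Total perimeter = 10.968

loops=2 perimeter=10.968


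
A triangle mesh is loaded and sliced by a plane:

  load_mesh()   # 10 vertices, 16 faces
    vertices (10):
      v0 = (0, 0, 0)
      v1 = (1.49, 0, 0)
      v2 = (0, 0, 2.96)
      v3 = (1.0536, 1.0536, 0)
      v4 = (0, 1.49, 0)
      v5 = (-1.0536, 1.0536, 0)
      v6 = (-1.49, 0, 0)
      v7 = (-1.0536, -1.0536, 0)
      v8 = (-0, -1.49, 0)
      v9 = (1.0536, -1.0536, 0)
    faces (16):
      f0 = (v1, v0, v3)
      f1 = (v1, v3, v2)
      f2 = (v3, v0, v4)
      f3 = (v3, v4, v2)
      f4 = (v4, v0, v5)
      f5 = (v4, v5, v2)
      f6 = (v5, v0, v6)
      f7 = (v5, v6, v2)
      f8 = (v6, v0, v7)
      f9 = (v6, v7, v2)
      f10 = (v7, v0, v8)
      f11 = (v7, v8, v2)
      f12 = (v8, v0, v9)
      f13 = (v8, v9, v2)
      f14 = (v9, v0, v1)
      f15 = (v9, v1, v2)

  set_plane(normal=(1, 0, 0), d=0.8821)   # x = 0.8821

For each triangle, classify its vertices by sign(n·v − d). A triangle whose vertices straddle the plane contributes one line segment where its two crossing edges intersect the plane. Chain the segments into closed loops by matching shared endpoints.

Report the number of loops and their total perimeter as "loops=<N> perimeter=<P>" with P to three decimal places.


loops=1 perimeter=5.613

Straddling triangles (8 of 16):
  (v1,v0,v3) [+-+] → (0.8821, 0, 0)–(0.8821, 0.8821, 0)  len=0.8821
  (v1,v3,v2) [++-] → (0.8821, 0.8821, 0.481815)–(0.8821, 0, 1.20764)  len=1.1423
  (v3,v0,v4) [+--] → (0.8821, 0.8821, 0)–(0.8821, 1.12464, 0)  len=0.2425
  (v3,v4,v2) [+--] → (0.8821, 1.12464, 0)–(0.8821, 0.8821, 0.481815)  len=0.5394
  (v8,v0,v9) [--+] → (0.8821, -0.8821, 0)–(0.8821, -1.12464, 0)  len=0.2425
  (v8,v9,v2) [-+-] → (0.8821, -1.12464, 0)–(0.8821, -0.8821, 0.481815)  len=0.5394
  (v9,v0,v1) [+-+] → (0.8821, -0.8821, 0)–(0.8821, 0, 0)  len=0.8821
  (v9,v1,v2) [++-] → (0.8821, 0, 1.20764)–(0.8821, -0.8821, 0.481815)  len=1.1423

Chained into 1 loop(s):
  loop 1: 8 segments, perimeter = 5.6128
Total perimeter = 5.613


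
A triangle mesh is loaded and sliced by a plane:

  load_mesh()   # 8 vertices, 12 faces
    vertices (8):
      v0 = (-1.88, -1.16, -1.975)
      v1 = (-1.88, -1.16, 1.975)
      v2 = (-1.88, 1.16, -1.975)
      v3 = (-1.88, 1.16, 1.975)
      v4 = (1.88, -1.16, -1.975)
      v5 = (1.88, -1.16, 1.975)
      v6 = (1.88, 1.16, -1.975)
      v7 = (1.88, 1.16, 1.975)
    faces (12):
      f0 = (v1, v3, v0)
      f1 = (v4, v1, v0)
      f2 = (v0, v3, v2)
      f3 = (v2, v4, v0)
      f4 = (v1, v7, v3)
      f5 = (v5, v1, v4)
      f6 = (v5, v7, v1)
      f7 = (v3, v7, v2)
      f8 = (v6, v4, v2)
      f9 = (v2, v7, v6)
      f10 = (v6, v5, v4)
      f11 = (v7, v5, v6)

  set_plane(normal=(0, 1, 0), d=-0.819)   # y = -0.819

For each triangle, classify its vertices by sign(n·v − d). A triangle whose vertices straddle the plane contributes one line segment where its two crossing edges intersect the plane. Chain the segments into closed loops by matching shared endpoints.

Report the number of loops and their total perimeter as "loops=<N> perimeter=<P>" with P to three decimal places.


Straddling triangles (8 of 12):
  (v1,v3,v0) [-+-] → (-1.88, -0.819, 1.975)–(-1.88, -0.819, -1.39442)  len=3.3694
  (v0,v3,v2) [-++] → (-1.88, -0.819, -1.39442)–(-1.88, -0.819, -1.975)  len=0.5806
  (v2,v4,v0) [+--] → (1.32734, -0.819, -1.975)–(-1.88, -0.819, -1.975)  len=3.2073
  (v1,v7,v3) [-++] → (-1.32734, -0.819, 1.975)–(-1.88, -0.819, 1.975)  len=0.5527
  (v5,v7,v1) [-+-] → (1.88, -0.819, 1.975)–(-1.32734, -0.819, 1.975)  len=3.2073
  (v6,v4,v2) [+-+] → (1.88, -0.819, -1.975)–(1.32734, -0.819, -1.975)  len=0.5527
  (v6,v5,v4) [+--] → (1.88, -0.819, 1.39442)–(1.88, -0.819, -1.975)  len=3.3694
  (v7,v5,v6) [+-+] → (1.88, -0.819, 1.975)–(1.88, -0.819, 1.39442)  len=0.5806

Chained into 1 loop(s):
  loop 1: 8 segments, perimeter = 15.4200
Total perimeter = 15.420

loops=1 perimeter=15.420


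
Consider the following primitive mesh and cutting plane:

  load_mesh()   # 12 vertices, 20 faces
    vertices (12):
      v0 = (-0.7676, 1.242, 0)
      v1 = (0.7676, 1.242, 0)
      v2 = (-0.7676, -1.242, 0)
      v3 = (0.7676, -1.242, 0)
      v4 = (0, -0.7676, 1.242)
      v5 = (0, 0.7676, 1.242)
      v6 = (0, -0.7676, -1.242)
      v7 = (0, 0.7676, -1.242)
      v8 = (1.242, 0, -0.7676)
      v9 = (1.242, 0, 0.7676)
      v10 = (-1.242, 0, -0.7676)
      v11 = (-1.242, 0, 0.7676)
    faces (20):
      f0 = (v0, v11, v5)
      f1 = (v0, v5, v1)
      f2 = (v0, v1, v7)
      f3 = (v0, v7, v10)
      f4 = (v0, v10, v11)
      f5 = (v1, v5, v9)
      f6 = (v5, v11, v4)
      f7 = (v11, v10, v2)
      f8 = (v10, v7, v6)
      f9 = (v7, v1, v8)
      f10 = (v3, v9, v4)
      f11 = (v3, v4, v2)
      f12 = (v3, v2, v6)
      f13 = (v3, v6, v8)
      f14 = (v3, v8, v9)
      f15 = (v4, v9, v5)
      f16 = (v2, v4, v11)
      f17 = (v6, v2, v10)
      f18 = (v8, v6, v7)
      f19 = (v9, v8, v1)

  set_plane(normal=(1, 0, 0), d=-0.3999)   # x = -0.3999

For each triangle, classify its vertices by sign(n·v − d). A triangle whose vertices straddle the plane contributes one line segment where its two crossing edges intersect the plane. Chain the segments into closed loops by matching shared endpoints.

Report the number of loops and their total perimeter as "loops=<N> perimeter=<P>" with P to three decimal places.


loops=1 perimeter=7.425

Straddling triangles (10 of 20):
  (v0,v11,v5) [--+] → (-0.3999, 0.520448, 1.08925)–(-0.3999, 1.01475, 0.59495)  len=0.6990
  (v0,v5,v1) [-++] → (-0.3999, 1.01475, 0.59495)–(-0.3999, 1.242, 0)  len=0.6369
  (v0,v1,v7) [-++] → (-0.3999, 1.242, 0)–(-0.3999, 1.01475, -0.59495)  len=0.6369
  (v0,v7,v10) [-+-] → (-0.3999, 1.01475, -0.59495)–(-0.3999, 0.520448, -1.08925)  len=0.6990
  (v5,v11,v4) [+-+] → (-0.3999, 0.520448, 1.08925)–(-0.3999, -0.520448, 1.08925)  len=1.0409
  (v10,v7,v6) [-++] → (-0.3999, 0.520448, -1.08925)–(-0.3999, -0.520448, -1.08925)  len=1.0409
  (v3,v4,v2) [++-] → (-0.3999, -1.01475, 0.59495)–(-0.3999, -1.242, 0)  len=0.6369
  (v3,v2,v6) [+-+] → (-0.3999, -1.242, 0)–(-0.3999, -1.01475, -0.59495)  len=0.6369
  (v2,v4,v11) [-+-] → (-0.3999, -1.01475, 0.59495)–(-0.3999, -0.520448, 1.08925)  len=0.6990
  (v6,v2,v10) [+--] → (-0.3999, -1.01475, -0.59495)–(-0.3999, -0.520448, -1.08925)  len=0.6990

Chained into 1 loop(s):
  loop 1: 10 segments, perimeter = 7.4255
Total perimeter = 7.425


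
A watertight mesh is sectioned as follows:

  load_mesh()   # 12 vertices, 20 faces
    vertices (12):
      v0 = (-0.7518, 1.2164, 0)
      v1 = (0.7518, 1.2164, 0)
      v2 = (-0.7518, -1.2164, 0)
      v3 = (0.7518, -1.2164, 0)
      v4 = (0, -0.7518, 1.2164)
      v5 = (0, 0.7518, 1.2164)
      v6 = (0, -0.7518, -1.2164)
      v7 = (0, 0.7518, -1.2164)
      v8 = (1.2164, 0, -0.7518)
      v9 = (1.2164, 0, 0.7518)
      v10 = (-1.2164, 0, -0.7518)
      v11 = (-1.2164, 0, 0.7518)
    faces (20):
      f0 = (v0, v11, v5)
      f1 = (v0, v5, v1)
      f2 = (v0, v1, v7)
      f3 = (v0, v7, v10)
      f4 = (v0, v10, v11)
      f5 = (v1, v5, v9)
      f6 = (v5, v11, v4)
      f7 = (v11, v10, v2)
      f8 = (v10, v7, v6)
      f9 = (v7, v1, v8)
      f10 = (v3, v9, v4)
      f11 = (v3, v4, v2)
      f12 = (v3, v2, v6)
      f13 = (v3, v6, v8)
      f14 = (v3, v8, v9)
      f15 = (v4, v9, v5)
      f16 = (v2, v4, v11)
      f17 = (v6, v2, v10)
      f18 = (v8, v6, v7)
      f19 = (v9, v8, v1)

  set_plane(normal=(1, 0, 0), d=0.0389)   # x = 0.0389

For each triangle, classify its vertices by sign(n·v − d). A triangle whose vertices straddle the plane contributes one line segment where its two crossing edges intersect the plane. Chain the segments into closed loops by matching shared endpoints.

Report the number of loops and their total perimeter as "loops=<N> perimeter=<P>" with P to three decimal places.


Straddling triangles (10 of 20):
  (v0,v5,v1) [--+] → (0.0389, 0.77584, 1.15346)–(0.0389, 1.2164, 0)  len=1.2347
  (v0,v1,v7) [-+-] → (0.0389, 1.2164, 0)–(0.0389, 0.77584, -1.15346)  len=1.2347
  (v1,v5,v9) [+-+] → (0.0389, 0.77584, 1.15346)–(0.0389, 0.727758, 1.20154)  len=0.0680
  (v7,v1,v8) [-++] → (0.0389, 0.77584, -1.15346)–(0.0389, 0.727758, -1.20154)  len=0.0680
  (v3,v9,v4) [++-] → (0.0389, -0.727758, 1.20154)–(0.0389, -0.77584, 1.15346)  len=0.0680
  (v3,v4,v2) [+--] → (0.0389, -0.77584, 1.15346)–(0.0389, -1.2164, 0)  len=1.2347
  (v3,v2,v6) [+--] → (0.0389, -1.2164, 0)–(0.0389, -0.77584, -1.15346)  len=1.2347
  (v3,v6,v8) [+-+] → (0.0389, -0.77584, -1.15346)–(0.0389, -0.727758, -1.20154)  len=0.0680
  (v4,v9,v5) [-+-] → (0.0389, -0.727758, 1.20154)–(0.0389, 0.727758, 1.20154)  len=1.4555
  (v8,v6,v7) [+--] → (0.0389, -0.727758, -1.20154)–(0.0389, 0.727758, -1.20154)  len=1.4555

Chained into 1 loop(s):
  loop 1: 10 segments, perimeter = 8.1220
Total perimeter = 8.122

loops=1 perimeter=8.122


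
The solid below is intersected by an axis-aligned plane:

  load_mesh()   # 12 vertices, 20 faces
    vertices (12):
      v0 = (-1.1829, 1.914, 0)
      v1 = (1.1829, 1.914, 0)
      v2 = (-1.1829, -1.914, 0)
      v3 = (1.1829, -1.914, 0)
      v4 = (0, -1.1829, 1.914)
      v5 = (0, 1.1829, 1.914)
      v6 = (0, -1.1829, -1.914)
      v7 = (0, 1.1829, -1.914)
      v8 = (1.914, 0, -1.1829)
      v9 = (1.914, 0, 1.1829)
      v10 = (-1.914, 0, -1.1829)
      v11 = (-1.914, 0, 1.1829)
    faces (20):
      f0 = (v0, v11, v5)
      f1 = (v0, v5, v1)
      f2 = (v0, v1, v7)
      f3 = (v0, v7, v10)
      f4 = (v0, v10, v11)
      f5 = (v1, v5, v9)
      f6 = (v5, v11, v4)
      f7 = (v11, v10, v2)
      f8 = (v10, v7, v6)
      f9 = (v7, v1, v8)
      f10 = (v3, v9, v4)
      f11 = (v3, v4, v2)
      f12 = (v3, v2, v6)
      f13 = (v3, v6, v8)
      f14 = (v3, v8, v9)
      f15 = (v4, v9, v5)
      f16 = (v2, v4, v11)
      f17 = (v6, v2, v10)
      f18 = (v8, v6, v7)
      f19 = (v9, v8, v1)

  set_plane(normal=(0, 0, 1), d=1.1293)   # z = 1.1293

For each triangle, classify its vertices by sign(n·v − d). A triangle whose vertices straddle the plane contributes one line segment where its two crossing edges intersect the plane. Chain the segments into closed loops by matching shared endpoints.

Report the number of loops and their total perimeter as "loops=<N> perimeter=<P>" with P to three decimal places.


loops=1 perimeter=10.208

Straddling triangles (10 of 20):
  (v0,v11,v5) [-++] → (-1.88087, 0.0867279, 1.1293)–(-0.484964, 1.48264, 1.1293)  len=1.9741
  (v0,v5,v1) [-+-] → (-0.484964, 1.48264, 1.1293)–(0.484964, 1.48264, 1.1293)  len=0.9699
  (v0,v10,v11) [--+] → (-1.914, 0, 1.1293)–(-1.88087, 0.0867279, 1.1293)  len=0.0928
  (v1,v5,v9) [-++] → (0.484964, 1.48264, 1.1293)–(1.88087, 0.0867279, 1.1293)  len=1.9741
  (v11,v10,v2) [+--] → (-1.914, 0, 1.1293)–(-1.88087, -0.0867279, 1.1293)  len=0.0928
  (v3,v9,v4) [-++] → (1.88087, -0.0867279, 1.1293)–(0.484964, -1.48264, 1.1293)  len=1.9741
  (v3,v4,v2) [-+-] → (0.484964, -1.48264, 1.1293)–(-0.484964, -1.48264, 1.1293)  len=0.9699
  (v3,v8,v9) [--+] → (1.914, 0, 1.1293)–(1.88087, -0.0867279, 1.1293)  len=0.0928
  (v2,v4,v11) [-++] → (-0.484964, -1.48264, 1.1293)–(-1.88087, -0.0867279, 1.1293)  len=1.9741
  (v9,v8,v1) [+--] → (1.914, 0, 1.1293)–(1.88087, 0.0867279, 1.1293)  len=0.0928

Chained into 1 loop(s):
  loop 1: 10 segments, perimeter = 10.2077
Total perimeter = 10.208


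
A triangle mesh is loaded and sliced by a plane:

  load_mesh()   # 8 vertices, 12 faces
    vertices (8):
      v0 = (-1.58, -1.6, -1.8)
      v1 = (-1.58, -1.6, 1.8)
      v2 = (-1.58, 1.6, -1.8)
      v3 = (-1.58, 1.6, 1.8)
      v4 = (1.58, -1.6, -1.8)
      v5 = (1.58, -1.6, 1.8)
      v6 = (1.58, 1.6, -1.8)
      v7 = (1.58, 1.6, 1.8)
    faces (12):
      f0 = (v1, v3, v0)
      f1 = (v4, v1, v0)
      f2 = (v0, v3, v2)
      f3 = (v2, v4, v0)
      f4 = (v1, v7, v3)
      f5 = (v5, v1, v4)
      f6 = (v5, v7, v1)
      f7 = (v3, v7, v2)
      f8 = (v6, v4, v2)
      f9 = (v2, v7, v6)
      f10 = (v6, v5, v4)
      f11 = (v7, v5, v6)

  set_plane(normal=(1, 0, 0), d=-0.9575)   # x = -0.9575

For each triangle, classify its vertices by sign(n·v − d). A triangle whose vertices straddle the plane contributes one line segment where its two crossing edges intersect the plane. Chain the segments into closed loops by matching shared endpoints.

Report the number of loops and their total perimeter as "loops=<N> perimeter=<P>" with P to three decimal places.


loops=1 perimeter=13.600

Straddling triangles (8 of 12):
  (v4,v1,v0) [+--] → (-0.9575, -1.6, 1.09082)–(-0.9575, -1.6, -1.8)  len=2.8908
  (v2,v4,v0) [-+-] → (-0.9575, 0.96962, -1.8)–(-0.9575, -1.6, -1.8)  len=2.5696
  (v1,v7,v3) [-+-] → (-0.9575, -0.96962, 1.8)–(-0.9575, 1.6, 1.8)  len=2.5696
  (v5,v1,v4) [+-+] → (-0.9575, -1.6, 1.8)–(-0.9575, -1.6, 1.09082)  len=0.7092
  (v5,v7,v1) [++-] → (-0.9575, -0.96962, 1.8)–(-0.9575, -1.6, 1.8)  len=0.6304
  (v3,v7,v2) [-+-] → (-0.9575, 1.6, 1.8)–(-0.9575, 1.6, -1.09082)  len=2.8908
  (v6,v4,v2) [++-] → (-0.9575, 0.96962, -1.8)–(-0.9575, 1.6, -1.8)  len=0.6304
  (v2,v7,v6) [-++] → (-0.9575, 1.6, -1.09082)–(-0.9575, 1.6, -1.8)  len=0.7092

Chained into 1 loop(s):
  loop 1: 8 segments, perimeter = 13.6000
Total perimeter = 13.600


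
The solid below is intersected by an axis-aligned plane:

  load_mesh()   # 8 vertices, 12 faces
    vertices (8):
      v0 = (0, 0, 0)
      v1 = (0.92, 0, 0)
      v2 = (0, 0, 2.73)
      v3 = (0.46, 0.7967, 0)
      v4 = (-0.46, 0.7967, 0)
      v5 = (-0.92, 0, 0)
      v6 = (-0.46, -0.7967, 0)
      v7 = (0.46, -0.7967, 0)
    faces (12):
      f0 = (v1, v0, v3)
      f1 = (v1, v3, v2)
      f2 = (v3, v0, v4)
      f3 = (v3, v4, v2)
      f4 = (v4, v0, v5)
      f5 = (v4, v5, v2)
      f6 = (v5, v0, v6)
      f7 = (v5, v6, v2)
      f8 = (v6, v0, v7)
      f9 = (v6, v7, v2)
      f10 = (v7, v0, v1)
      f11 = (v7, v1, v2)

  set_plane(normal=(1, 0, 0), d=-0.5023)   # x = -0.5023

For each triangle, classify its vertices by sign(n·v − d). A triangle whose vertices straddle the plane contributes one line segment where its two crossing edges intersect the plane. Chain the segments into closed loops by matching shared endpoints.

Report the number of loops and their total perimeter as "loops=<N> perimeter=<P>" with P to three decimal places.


loops=1 perimeter=4.317

Straddling triangles (4 of 12):
  (v4,v0,v5) [++-] → (-0.5023, 0, 0)–(-0.5023, 0.723438, 0)  len=0.7234
  (v4,v5,v2) [+-+] → (-0.5023, 0.723438, 0)–(-0.5023, 0, 1.23948)  len=1.4352
  (v5,v0,v6) [-++] → (-0.5023, 0, 0)–(-0.5023, -0.723438, 0)  len=0.7234
  (v5,v6,v2) [-++] → (-0.5023, -0.723438, 0)–(-0.5023, 0, 1.23948)  len=1.4352

Chained into 1 loop(s):
  loop 1: 4 segments, perimeter = 4.3172
Total perimeter = 4.317


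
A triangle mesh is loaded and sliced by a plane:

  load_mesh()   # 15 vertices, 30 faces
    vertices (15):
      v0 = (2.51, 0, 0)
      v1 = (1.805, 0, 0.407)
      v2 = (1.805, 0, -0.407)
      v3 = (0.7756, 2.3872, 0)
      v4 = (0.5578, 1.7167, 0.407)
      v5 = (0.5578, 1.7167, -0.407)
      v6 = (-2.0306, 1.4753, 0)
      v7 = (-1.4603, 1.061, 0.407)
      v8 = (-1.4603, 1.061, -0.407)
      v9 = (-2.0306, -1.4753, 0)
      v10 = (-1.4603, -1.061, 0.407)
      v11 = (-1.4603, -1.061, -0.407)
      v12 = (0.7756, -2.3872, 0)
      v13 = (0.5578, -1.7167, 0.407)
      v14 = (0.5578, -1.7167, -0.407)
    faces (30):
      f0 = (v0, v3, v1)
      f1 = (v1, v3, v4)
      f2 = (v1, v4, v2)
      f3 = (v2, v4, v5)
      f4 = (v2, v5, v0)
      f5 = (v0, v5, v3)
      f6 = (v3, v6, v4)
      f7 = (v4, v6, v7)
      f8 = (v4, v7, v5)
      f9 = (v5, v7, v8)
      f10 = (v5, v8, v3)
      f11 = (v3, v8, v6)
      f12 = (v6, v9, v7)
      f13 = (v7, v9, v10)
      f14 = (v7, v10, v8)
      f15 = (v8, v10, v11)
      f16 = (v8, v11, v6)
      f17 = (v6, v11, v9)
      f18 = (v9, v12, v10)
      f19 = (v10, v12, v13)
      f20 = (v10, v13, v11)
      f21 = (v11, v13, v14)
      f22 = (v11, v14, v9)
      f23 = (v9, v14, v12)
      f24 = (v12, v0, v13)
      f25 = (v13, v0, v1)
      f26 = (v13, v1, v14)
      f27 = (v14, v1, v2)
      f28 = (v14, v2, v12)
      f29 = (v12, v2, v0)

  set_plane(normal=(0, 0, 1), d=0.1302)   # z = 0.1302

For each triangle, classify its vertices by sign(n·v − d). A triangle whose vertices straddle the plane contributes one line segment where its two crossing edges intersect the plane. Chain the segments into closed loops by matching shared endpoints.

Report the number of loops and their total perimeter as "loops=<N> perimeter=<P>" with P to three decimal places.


loops=2 perimeter=24.038

Straddling triangles (20 of 30):
  (v0,v3,v1) [--+] → (1.10491, 1.62353, 0.1302)–(2.28447, 0, 0.1302)  len=2.0068
  (v1,v3,v4) [+-+] → (1.10491, 1.62353, 0.1302)–(0.705925, 2.17271, 0.1302)  len=0.6788
  (v1,v4,v2) [++-] → (0.981909, 1.13294, 0.1302)–(1.805, 0, 0.1302)  len=1.4004
  (v2,v4,v5) [-+-] → (0.981909, 1.13294, 0.1302)–(0.5578, 1.7167, 0.1302)  len=0.7216
  (v3,v6,v4) [--+] → (-1.20257, 1.55252, 0.1302)–(0.705925, 2.17271, 0.1302)  len=2.0067
  (v4,v6,v7) [+-+] → (-1.20257, 1.55252, 0.1302)–(-1.84816, 1.34276, 0.1302)  len=0.6788
  (v4,v7,v5) [++-] → (-0.774047, 1.28397, 0.1302)–(0.5578, 1.7167, 0.1302)  len=1.4004
  (v5,v7,v8) [-+-] → (-0.774047, 1.28397, 0.1302)–(-1.4603, 1.061, 0.1302)  len=0.7216
  (v6,v9,v7) [--+] → (-1.84816, -0.663933, 0.1302)–(-1.84816, 1.34276, 0.1302)  len=2.0067
  (v7,v9,v10) [+-+] → (-1.84816, -0.663933, 0.1302)–(-1.84816, -1.34276, 0.1302)  len=0.6788
  (v7,v10,v8) [++-] → (-1.4603, -0.339416, 0.1302)–(-1.4603, 1.061, 0.1302)  len=1.4004
  (v8,v10,v11) [-+-] → (-1.4603, -0.339416, 0.1302)–(-1.4603, -1.061, 0.1302)  len=0.7216
  (v9,v12,v10) [--+] → (0.0603317, -1.96295, 0.1302)–(-1.84816, -1.34276, 0.1302)  len=2.0067
  (v10,v12,v13) [+-+] → (0.0603317, -1.96295, 0.1302)–(0.705925, -2.17271, 0.1302)  len=0.6788
  (v10,v13,v11) [++-] → (-0.128453, -1.49373, 0.1302)–(-1.4603, -1.061, 0.1302)  len=1.4004
  (v11,v13,v14) [-+-] → (-0.128453, -1.49373, 0.1302)–(0.5578, -1.7167, 0.1302)  len=0.7216
  (v12,v0,v13) [--+] → (1.88549, -0.549175, 0.1302)–(0.705925, -2.17271, 0.1302)  len=2.0068
  (v13,v0,v1) [+-+] → (1.88549, -0.549175, 0.1302)–(2.28447, 0, 0.1302)  len=0.6788
  (v13,v1,v14) [++-] → (1.38089, -0.583762, 0.1302)–(0.5578, -1.7167, 0.1302)  len=1.4004
  (v14,v1,v2) [-+-] → (1.38089, -0.583762, 0.1302)–(1.805, 0, 0.1302)  len=0.7216

Chained into 2 loop(s):
  loop 1: 10 segments, perimeter = 13.4278
  loop 2: 10 segments, perimeter = 10.6097
Total perimeter = 24.038
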